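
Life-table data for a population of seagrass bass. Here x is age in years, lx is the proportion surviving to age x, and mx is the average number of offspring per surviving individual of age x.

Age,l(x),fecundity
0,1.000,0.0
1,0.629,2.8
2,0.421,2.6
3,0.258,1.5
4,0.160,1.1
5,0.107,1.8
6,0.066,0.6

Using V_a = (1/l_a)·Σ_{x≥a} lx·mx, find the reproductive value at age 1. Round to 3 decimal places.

lx·mx for x ≥ 1: 1.7612, 1.0946, 0.387, 0.176, 0.1926, 0.0396 → sum = 3.651
V_1 = 3.651 / l_1 = 3.651 / 0.629 = 5.804452… → 5.804

5.804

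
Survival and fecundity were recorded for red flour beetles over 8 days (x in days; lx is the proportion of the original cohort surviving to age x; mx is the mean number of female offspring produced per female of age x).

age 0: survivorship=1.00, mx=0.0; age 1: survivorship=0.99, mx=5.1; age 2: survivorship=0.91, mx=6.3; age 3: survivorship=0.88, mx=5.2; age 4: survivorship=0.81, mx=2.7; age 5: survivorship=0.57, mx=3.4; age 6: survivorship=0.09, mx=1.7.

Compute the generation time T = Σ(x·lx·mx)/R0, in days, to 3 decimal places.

lx·mx: 0, 5.049, 5.733, 4.576, 2.187, 1.938, 0.153 → R0 = 19.636
x·lx·mx: 0, 5.049, 11.466, 13.728, 8.748, 9.69, 0.918 → Σ = 49.599
T = 49.599 / 19.636 = 2.525922… → 2.526

2.526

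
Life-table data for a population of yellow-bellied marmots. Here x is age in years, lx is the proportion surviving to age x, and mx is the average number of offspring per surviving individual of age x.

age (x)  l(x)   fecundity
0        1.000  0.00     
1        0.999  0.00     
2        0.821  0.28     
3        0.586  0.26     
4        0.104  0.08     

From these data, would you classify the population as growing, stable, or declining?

declining

R0 = Σ lx·mx = 0 + 0 + 0.22988 + 0.15236 + 0.00832 = 0.39056
R0 < 1, so the population is declining.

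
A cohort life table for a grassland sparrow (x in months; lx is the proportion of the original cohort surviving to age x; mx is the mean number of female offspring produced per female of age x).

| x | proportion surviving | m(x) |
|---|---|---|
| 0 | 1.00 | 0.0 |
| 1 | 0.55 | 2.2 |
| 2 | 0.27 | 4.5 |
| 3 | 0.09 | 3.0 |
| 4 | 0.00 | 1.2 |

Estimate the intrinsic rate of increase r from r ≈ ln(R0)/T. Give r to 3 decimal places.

0.600

R0 = Σ lx·mx = 0 + 1.21 + 1.215 + 0.27 + 0 = 2.695
Σ x·lx·mx = 4.45; T = 4.45/2.695 = 1.65121…
r ≈ ln(R0)/T = ln(2.695)/1.65121… = 0.60041… → 0.600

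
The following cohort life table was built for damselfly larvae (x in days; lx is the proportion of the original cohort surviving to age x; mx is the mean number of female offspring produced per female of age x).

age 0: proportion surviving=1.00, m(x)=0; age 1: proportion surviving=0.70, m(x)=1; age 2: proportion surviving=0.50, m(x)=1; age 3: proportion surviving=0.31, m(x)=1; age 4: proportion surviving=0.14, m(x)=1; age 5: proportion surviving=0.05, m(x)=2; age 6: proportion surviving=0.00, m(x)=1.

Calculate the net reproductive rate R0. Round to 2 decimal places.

1.75

lx·mx by age: 0, 0.7, 0.5, 0.31, 0.14, 0.1, 0
R0 = Σ lx·mx = 1.75 → 1.75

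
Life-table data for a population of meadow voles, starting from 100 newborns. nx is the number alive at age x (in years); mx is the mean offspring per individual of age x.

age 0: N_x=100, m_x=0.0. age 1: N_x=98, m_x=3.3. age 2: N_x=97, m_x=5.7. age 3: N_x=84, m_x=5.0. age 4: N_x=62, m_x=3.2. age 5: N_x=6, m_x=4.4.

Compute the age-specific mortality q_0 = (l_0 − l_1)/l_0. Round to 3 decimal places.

lx = nx/n0 = nx/100: 1, 0.98, 0.97, 0.84, 0.62, 0.06
q_0 = (l_0 − l_1) / l_0 = (1 − 0.98) / 1
     = 0.02 / 1 = 0.02 → 0.020

0.020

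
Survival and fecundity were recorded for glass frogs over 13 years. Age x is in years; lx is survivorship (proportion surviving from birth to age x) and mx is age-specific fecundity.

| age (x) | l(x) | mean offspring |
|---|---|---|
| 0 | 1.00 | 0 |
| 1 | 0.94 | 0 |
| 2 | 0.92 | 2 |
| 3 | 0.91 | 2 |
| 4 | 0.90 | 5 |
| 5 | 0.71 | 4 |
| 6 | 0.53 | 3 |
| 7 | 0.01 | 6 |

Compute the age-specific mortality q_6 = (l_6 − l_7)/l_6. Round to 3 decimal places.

q_6 = (l_6 − l_7) / l_6 = (0.53 − 0.01) / 0.53
     = 0.52 / 0.53 = 0.981132… → 0.981

0.981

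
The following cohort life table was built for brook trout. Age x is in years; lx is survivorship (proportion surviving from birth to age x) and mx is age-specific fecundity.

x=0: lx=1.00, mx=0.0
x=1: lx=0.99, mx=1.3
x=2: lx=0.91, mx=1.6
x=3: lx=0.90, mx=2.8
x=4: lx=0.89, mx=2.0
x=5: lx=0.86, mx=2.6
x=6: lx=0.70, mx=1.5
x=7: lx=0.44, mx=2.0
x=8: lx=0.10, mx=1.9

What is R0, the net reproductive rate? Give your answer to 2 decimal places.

lx·mx by age: 0, 1.287, 1.456, 2.52, 1.78, 2.236, 1.05, 0.88, 0.19
R0 = Σ lx·mx = 11.399 → 11.40

11.40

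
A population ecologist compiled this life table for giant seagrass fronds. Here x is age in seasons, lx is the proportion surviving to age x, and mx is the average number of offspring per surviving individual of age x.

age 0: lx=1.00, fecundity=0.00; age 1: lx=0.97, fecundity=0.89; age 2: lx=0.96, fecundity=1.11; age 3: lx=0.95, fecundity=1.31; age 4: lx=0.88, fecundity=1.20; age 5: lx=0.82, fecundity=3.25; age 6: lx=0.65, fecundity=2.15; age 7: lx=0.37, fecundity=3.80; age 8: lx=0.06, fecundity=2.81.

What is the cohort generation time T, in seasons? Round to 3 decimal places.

4.445

lx·mx: 0, 0.8633, 1.0656, 1.2445, 1.056, 2.665, 1.3975, 1.406, 0.1686 → R0 = 9.8665
x·lx·mx: 0, 0.8633, 2.1312, 3.7335, 4.224, 13.325, 8.385, 9.842, 1.3488 → Σ = 43.8528
T = 43.8528 / 9.8665 = 4.444616… → 4.445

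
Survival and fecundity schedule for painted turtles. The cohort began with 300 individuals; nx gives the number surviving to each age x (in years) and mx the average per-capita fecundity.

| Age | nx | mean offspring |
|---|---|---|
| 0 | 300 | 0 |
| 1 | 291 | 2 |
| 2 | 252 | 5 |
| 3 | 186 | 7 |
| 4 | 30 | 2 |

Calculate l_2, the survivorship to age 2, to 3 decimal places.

0.840

l_2 = n_2/n_0 = 252/300 = 0.84 → 0.840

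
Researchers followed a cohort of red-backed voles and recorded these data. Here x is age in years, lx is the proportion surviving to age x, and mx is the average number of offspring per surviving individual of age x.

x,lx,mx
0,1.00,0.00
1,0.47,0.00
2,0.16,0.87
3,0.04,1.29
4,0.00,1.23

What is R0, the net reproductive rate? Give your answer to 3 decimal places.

0.191

lx·mx by age: 0, 0, 0.1392, 0.0516, 0
R0 = Σ lx·mx = 0.1908 → 0.191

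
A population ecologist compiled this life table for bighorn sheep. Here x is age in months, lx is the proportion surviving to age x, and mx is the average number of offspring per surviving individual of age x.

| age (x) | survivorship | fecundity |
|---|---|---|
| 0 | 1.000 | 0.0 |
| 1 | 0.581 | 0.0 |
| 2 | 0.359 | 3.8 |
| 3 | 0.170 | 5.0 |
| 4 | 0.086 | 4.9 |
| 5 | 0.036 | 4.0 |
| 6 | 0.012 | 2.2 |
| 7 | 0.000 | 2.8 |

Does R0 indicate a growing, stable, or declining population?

growing

R0 = Σ lx·mx = 0 + 0 + 1.3642 + 0.85 + 0.4214 + 0.144 + 0.0264 + 0 = 2.806
R0 > 1, so the population is growing.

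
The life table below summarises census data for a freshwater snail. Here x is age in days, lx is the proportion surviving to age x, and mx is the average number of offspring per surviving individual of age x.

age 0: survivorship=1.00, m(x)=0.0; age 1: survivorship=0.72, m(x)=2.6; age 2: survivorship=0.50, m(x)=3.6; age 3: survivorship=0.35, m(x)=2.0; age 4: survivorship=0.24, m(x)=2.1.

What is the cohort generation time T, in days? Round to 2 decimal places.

1.97

lx·mx: 0, 1.872, 1.8, 0.7, 0.504 → R0 = 4.876
x·lx·mx: 0, 1.872, 3.6, 2.1, 2.016 → Σ = 9.588
T = 9.588 / 4.876 = 1.966366… → 1.97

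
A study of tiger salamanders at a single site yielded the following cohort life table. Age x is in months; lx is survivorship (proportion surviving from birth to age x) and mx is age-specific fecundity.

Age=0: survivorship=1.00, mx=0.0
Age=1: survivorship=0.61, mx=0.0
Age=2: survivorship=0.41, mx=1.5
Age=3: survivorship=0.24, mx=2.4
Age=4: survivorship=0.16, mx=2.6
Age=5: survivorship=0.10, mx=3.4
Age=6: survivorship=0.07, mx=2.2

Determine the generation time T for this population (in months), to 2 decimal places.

lx·mx: 0, 0, 0.615, 0.576, 0.416, 0.34, 0.154 → R0 = 2.101
x·lx·mx: 0, 0, 1.23, 1.728, 1.664, 1.7, 0.924 → Σ = 7.246
T = 7.246 / 2.101 = 3.448834… → 3.45

3.45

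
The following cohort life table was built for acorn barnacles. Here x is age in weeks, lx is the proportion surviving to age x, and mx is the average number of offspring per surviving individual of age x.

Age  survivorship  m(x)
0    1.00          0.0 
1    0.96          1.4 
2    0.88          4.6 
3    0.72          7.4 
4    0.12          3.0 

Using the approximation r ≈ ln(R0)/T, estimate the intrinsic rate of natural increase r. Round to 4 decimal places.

0.9920

R0 = Σ lx·mx = 0 + 1.344 + 4.048 + 5.328 + 0.36 = 11.08
Σ x·lx·mx = 26.864; T = 26.864/11.08 = 2.42455…
r ≈ ln(R0)/T = ln(11.08)/2.42455… = 0.991996… → 0.9920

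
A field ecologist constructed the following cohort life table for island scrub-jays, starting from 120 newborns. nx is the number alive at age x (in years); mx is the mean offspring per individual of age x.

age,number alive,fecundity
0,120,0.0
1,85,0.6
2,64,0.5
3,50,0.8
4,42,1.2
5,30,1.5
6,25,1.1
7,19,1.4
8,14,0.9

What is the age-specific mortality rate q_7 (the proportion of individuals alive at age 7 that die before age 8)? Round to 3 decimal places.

0.263

lx = nx/n0 = nx/120: 1, 0.70833…, 0.53333…, 0.41667…, 0.35, 0.25, 0.20833…, 0.15833…, 0.11667…
q_7 = (l_7 − l_8) / l_7 = (0.158333… − 0.116667…) / 0.158333…
     = 0.041667… / 0.158333… = 0.263158… → 0.263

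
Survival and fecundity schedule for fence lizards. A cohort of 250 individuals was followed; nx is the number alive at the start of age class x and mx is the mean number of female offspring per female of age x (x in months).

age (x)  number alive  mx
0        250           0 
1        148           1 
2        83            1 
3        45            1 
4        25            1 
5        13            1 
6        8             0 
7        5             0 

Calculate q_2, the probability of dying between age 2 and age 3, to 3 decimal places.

lx = nx/n0 = nx/250: 1, 0.592, 0.332, 0.18, 0.1, 0.052, 0.032, 0.02
q_2 = (l_2 − l_3) / l_2 = (0.332 − 0.18) / 0.332
     = 0.152 / 0.332 = 0.457831… → 0.458

0.458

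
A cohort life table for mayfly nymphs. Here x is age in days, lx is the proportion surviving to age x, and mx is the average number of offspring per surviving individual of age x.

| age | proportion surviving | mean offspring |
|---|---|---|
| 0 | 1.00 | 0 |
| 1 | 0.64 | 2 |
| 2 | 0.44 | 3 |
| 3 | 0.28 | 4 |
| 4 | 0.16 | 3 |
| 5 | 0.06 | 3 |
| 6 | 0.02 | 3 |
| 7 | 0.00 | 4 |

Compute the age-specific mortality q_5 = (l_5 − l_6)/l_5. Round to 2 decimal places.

0.67

q_5 = (l_5 − l_6) / l_5 = (0.06 − 0.02) / 0.06
     = 0.04 / 0.06 = 0.666667… → 0.67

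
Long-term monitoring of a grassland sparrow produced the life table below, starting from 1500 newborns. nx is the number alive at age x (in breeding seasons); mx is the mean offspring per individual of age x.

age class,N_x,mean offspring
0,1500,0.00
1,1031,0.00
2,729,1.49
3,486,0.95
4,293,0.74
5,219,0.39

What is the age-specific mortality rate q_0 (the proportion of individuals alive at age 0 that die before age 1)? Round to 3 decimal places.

0.313

lx = nx/n0 = nx/1500: 1, 0.68733…, 0.486, 0.324, 0.19533…, 0.146
q_0 = (l_0 − l_1) / l_0 = (1 − 0.687333…) / 1
     = 0.312667… / 1 = 0.312667… → 0.313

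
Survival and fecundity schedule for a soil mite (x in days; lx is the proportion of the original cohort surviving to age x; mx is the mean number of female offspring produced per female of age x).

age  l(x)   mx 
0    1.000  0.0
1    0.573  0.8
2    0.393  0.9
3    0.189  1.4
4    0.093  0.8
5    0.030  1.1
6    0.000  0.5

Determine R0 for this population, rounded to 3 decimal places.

lx·mx by age: 0, 0.4584, 0.3537, 0.2646, 0.0744, 0.033, 0
R0 = Σ lx·mx = 1.1841 → 1.184

1.184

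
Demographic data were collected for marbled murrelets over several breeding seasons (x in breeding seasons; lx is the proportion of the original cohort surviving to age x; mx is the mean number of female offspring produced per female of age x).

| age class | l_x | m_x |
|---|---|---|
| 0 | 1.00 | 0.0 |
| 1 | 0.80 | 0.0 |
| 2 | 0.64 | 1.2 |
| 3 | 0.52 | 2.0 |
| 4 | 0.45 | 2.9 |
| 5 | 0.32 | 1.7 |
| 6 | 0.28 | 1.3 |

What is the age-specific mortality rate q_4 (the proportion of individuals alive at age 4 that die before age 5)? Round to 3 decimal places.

0.289

q_4 = (l_4 − l_5) / l_4 = (0.45 − 0.32) / 0.45
     = 0.13 / 0.45 = 0.288889… → 0.289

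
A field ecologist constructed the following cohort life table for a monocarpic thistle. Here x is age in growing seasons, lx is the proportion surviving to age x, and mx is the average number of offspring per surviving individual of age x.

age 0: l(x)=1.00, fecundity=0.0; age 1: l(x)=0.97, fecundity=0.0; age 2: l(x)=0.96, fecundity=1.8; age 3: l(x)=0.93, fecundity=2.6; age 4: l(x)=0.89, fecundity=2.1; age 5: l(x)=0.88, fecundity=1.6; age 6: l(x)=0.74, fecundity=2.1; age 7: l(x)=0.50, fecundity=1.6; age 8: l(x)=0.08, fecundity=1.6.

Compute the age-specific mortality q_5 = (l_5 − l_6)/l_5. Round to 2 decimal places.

0.16

q_5 = (l_5 − l_6) / l_5 = (0.88 − 0.74) / 0.88
     = 0.14 / 0.88 = 0.159091… → 0.16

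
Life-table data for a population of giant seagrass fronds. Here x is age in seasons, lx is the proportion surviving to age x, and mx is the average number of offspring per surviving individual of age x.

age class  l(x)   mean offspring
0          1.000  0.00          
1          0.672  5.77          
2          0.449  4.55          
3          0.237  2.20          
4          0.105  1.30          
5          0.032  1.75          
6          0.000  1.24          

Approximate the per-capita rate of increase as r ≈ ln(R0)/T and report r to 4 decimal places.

1.2125

R0 = Σ lx·mx = 0 + 3.87744 + 2.04295 + 0.5214 + 0.1365 + 0.056 + 0 = 6.63429
Σ x·lx·mx = 10.35354; T = 10.35354/6.63429 = 1.56061…
r ≈ ln(R0)/T = ln(6.63429)/1.56061… = 1.212508… → 1.2125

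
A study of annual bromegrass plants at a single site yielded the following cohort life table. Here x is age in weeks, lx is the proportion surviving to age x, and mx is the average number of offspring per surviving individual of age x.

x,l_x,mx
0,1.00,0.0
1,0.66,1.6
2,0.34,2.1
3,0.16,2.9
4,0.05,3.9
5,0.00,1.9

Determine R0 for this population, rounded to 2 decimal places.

lx·mx by age: 0, 1.056, 0.714, 0.464, 0.195, 0
R0 = Σ lx·mx = 2.429 → 2.43

2.43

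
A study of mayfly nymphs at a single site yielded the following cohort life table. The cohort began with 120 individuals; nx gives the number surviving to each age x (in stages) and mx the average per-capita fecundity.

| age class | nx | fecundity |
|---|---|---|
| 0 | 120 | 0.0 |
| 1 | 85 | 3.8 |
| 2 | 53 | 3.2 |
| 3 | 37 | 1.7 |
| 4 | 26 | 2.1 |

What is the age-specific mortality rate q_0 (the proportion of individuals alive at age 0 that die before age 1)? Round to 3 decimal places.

0.292

lx = nx/n0 = nx/120: 1, 0.70833…, 0.44167…, 0.30833…, 0.21667…
q_0 = (l_0 − l_1) / l_0 = (1 − 0.708333…) / 1
     = 0.291667… / 1 = 0.291667… → 0.292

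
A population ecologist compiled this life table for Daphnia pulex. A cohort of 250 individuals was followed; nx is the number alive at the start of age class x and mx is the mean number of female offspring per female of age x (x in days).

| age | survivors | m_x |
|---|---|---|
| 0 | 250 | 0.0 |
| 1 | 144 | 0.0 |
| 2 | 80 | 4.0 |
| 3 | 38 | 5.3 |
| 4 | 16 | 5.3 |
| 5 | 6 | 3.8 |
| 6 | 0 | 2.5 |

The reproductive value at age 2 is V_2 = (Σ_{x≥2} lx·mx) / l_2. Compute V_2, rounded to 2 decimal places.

7.86

lx = nx/n0 = nx/250: 1, 0.576, 0.32, 0.152, 0.064, 0.024, 0
lx·mx for x ≥ 2: 1.28, 0.8056, 0.3392, 0.0912, 0 → sum = 2.516
V_2 = 2.516 / l_2 = 2.516 / 0.32 = 7.8625 → 7.86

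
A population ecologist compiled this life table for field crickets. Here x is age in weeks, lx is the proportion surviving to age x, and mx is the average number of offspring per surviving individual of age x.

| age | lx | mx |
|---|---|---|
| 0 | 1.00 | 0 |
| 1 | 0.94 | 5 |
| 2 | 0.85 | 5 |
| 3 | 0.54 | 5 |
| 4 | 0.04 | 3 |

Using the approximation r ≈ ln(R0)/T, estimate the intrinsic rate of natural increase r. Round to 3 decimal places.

1.332

R0 = Σ lx·mx = 0 + 4.7 + 4.25 + 2.7 + 0.12 = 11.77
Σ x·lx·mx = 21.78; T = 21.78/11.77 = 1.85047…
r ≈ ln(R0)/T = ln(11.77)/1.85047… = 1.3324… → 1.332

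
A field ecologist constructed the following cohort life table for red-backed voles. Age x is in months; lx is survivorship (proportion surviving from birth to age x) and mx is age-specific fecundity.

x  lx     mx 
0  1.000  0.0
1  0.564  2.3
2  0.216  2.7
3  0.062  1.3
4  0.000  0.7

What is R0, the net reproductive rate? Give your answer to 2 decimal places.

lx·mx by age: 0, 1.2972, 0.5832, 0.0806, 0
R0 = Σ lx·mx = 1.961 → 1.96

1.96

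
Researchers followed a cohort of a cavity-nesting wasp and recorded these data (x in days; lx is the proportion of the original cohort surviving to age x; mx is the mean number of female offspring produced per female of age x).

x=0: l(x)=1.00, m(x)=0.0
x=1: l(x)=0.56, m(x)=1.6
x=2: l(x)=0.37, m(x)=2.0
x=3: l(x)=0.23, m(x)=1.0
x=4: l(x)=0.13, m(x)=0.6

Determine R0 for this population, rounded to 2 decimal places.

lx·mx by age: 0, 0.896, 0.74, 0.23, 0.078
R0 = Σ lx·mx = 1.944 → 1.94

1.94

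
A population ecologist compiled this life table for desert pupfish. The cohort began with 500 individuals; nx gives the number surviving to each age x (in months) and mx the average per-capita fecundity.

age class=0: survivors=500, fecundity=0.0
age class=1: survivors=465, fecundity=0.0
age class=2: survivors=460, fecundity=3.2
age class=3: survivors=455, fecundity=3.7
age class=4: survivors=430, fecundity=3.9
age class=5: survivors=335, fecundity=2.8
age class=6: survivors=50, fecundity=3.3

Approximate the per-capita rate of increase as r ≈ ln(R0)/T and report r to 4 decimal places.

0.7205

lx = nx/n0 = nx/500: 1, 0.93, 0.92, 0.91, 0.86, 0.67, 0.1
R0 = Σ lx·mx = 0 + 0 + 2.944 + 3.367 + 3.354 + 1.876 + 0.33 = 11.871
Σ x·lx·mx = 40.765; T = 40.765/11.871 = 3.434…
r ≈ ln(R0)/T = ln(11.871)/3.434… = 0.720472… → 0.7205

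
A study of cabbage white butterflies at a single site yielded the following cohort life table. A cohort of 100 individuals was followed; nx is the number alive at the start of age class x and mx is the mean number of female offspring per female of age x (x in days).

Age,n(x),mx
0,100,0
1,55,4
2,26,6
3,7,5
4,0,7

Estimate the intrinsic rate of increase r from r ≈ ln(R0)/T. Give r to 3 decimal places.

lx = nx/n0 = nx/100: 1, 0.55, 0.26, 0.07, 0
R0 = Σ lx·mx = 0 + 2.2 + 1.56 + 0.35 + 0 = 4.11
Σ x·lx·mx = 6.37; T = 6.37/4.11 = 1.54988…
r ≈ ln(R0)/T = ln(4.11)/1.54988… = 0.91196… → 0.912

0.912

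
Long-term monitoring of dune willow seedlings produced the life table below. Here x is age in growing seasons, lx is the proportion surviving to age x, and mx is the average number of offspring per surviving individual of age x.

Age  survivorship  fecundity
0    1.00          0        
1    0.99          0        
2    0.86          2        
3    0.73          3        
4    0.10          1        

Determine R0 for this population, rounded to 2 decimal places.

lx·mx by age: 0, 0, 1.72, 2.19, 0.1
R0 = Σ lx·mx = 4.01 → 4.01

4.01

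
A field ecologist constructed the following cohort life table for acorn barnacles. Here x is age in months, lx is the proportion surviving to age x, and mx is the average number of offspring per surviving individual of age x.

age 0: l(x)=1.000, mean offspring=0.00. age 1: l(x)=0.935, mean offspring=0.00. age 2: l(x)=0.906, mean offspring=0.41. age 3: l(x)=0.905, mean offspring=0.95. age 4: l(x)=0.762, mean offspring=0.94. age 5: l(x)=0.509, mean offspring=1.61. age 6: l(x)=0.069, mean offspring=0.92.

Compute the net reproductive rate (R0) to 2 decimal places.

2.83

lx·mx by age: 0, 0, 0.37146, 0.85975, 0.71628, 0.81949, 0.06348
R0 = Σ lx·mx = 2.83046 → 2.83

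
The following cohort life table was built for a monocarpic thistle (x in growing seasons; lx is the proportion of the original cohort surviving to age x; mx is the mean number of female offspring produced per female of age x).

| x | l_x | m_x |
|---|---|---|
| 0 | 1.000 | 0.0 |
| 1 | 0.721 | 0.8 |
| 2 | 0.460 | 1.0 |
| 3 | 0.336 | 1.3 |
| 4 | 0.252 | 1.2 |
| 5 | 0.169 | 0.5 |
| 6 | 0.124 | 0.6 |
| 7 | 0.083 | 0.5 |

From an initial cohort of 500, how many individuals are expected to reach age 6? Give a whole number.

62

Expected survivors = N0 · l_6 = 500 × 0.124 = 62 → 62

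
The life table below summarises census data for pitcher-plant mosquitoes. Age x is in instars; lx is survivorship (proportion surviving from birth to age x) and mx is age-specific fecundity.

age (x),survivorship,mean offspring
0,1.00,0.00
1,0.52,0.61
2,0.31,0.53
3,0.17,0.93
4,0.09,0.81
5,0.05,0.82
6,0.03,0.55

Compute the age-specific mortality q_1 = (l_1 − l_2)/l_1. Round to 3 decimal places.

0.404

q_1 = (l_1 − l_2) / l_1 = (0.52 − 0.31) / 0.52
     = 0.21 / 0.52 = 0.403846… → 0.404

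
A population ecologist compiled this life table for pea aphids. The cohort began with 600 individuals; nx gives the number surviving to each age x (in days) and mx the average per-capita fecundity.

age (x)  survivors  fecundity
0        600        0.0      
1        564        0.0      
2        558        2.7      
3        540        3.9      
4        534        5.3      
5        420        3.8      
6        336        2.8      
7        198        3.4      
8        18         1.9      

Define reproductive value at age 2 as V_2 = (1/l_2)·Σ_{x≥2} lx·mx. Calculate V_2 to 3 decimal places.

17.360

lx = nx/n0 = nx/600: 1, 0.94, 0.93, 0.9, 0.89, 0.7, 0.56, 0.33, 0.03
lx·mx for x ≥ 2: 2.511, 3.51, 4.717, 2.66, 1.568, 1.122, 0.057 → sum = 16.145
V_2 = 16.145 / l_2 = 16.145 / 0.93 = 17.360215… → 17.360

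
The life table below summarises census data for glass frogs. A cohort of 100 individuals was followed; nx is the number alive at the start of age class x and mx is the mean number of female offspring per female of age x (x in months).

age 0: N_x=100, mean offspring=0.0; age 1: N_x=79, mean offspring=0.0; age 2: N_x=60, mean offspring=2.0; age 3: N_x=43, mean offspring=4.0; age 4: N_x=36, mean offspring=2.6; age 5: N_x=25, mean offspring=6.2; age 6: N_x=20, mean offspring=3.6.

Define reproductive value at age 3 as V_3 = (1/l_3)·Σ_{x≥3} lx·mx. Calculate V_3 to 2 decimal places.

11.46

lx = nx/n0 = nx/100: 1, 0.79, 0.6, 0.43, 0.36, 0.25, 0.2
lx·mx for x ≥ 3: 1.72, 0.936, 1.55, 0.72 → sum = 4.926
V_3 = 4.926 / l_3 = 4.926 / 0.43 = 11.455814… → 11.46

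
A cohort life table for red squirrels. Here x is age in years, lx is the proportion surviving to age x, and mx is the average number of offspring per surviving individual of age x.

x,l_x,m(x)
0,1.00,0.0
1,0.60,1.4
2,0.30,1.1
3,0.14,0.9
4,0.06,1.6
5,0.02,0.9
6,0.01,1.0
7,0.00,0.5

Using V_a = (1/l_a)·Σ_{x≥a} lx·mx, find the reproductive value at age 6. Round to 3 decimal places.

lx·mx for x ≥ 6: 0.01, 0 → sum = 0.01
V_6 = 0.01 / l_6 = 0.01 / 0.01 = 1 → 1.000

1.000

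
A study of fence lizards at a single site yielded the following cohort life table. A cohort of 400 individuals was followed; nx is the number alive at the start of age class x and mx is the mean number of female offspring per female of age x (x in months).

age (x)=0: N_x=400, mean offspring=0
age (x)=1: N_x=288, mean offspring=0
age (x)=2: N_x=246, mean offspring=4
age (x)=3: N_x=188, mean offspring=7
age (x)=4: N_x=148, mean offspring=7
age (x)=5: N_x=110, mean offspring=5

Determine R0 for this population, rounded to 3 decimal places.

9.715

lx = nx/n0 = nx/400: 1, 0.72, 0.615, 0.47, 0.37, 0.275
lx·mx by age: 0, 0, 2.46, 3.29, 2.59, 1.375
R0 = Σ lx·mx = 9.715 → 9.715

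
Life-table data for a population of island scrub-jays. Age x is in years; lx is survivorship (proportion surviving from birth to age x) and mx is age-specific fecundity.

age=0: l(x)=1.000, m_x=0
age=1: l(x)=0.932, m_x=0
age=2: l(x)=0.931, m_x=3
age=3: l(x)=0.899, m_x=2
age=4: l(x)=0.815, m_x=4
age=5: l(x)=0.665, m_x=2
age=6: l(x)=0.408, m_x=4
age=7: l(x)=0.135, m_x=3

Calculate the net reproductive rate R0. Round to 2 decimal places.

lx·mx by age: 0, 0, 2.793, 1.798, 3.26, 1.33, 1.632, 0.405
R0 = Σ lx·mx = 11.218 → 11.22

11.22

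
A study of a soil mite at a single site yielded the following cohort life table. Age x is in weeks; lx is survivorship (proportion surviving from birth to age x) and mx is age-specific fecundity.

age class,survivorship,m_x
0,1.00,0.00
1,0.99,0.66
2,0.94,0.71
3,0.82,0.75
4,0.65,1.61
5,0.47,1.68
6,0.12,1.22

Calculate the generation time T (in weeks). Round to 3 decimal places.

lx·mx: 0, 0.6534, 0.6674, 0.615, 1.0465, 0.7896, 0.1464 → R0 = 3.9183
x·lx·mx: 0, 0.6534, 1.3348, 1.845, 4.186, 3.948, 0.8784 → Σ = 12.8456
T = 12.8456 / 3.9183 = 3.278361… → 3.278

3.278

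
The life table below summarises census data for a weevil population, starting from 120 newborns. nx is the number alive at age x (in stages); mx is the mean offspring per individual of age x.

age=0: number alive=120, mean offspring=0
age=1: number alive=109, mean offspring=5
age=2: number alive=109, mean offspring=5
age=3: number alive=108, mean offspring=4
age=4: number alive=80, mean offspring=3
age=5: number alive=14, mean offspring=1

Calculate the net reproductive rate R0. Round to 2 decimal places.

14.80

lx = nx/n0 = nx/120: 1, 0.90833…, 0.90833…, 0.9, 0.66667…, 0.11667…
lx·mx by age: 0, 4.541667…, 4.541667…, 3.6, 2…, 0.116667…
R0 = Σ lx·mx = 14.8… → 14.80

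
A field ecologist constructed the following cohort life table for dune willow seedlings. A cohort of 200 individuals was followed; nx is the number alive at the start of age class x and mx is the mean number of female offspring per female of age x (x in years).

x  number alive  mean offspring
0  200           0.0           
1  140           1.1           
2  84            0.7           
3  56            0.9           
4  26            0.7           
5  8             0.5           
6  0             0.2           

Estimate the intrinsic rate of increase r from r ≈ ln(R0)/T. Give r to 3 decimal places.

0.197

lx = nx/n0 = nx/200: 1, 0.7, 0.42, 0.28, 0.13, 0.04, 0
R0 = Σ lx·mx = 0 + 0.77 + 0.294 + 0.252 + 0.091 + 0.02 + 0 = 1.427
Σ x·lx·mx = 2.578; T = 2.578/1.427 = 1.80659…
r ≈ ln(R0)/T = ln(1.427)/1.80659… = 0.19682… → 0.197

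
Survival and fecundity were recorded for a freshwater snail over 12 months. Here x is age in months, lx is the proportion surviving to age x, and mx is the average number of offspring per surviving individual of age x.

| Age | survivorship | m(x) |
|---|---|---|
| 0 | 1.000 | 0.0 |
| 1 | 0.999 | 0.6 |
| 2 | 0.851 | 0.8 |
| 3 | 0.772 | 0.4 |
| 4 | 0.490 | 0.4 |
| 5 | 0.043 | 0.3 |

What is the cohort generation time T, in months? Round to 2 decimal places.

2.08

lx·mx: 0, 0.5994, 0.6808, 0.3088, 0.196, 0.0129 → R0 = 1.7979
x·lx·mx: 0, 0.5994, 1.3616, 0.9264, 0.784, 0.0645 → Σ = 3.7359
T = 3.7359 / 1.7979 = 2.077924… → 2.08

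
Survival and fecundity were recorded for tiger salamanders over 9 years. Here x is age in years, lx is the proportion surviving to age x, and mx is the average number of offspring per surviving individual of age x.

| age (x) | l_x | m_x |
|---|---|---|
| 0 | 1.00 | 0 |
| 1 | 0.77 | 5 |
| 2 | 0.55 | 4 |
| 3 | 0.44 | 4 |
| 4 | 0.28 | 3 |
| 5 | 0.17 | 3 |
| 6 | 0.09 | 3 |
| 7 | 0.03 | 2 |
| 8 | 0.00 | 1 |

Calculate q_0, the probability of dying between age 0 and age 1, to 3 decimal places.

q_0 = (l_0 − l_1) / l_0 = (1 − 0.77) / 1
     = 0.23 / 1 = 0.23 → 0.230

0.230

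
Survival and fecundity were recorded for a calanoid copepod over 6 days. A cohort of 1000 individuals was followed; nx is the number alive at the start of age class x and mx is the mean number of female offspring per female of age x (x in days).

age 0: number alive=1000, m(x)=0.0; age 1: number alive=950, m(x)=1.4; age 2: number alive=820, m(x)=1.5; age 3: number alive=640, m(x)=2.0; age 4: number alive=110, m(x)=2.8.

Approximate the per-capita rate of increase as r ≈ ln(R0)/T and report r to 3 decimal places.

lx = nx/n0 = nx/1000: 1, 0.95, 0.82, 0.64, 0.11
R0 = Σ lx·mx = 0 + 1.33 + 1.23 + 1.28 + 0.308 = 4.148
Σ x·lx·mx = 8.862; T = 8.862/4.148 = 2.13645…
r ≈ ln(R0)/T = ln(4.148)/2.13645… = 0.66588… → 0.666

0.666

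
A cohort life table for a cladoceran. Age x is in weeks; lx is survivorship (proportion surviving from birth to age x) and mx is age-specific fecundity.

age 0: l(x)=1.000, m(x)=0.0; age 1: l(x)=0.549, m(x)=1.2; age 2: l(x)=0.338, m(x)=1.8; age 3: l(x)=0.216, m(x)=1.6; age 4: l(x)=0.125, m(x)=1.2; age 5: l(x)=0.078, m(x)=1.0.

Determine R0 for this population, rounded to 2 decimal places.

lx·mx by age: 0, 0.6588, 0.6084, 0.3456, 0.15, 0.078
R0 = Σ lx·mx = 1.8408 → 1.84

1.84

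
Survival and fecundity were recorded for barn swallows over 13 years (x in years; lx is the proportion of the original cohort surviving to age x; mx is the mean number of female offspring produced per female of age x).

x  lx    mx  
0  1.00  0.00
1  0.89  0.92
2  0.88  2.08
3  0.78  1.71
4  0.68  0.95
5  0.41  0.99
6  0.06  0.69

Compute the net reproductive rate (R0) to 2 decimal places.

lx·mx by age: 0, 0.8188, 1.8304, 1.3338, 0.646, 0.4059, 0.0414
R0 = Σ lx·mx = 5.0763 → 5.08

5.08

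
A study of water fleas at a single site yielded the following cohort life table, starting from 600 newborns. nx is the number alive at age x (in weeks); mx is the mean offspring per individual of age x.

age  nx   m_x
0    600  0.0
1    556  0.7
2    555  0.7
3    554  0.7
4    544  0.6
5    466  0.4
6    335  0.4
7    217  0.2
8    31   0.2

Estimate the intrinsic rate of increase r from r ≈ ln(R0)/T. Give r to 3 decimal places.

0.368

lx = nx/n0 = nx/600: 1, 0.92667…, 0.925, 0.92333…, 0.90667…, 0.77667…, 0.55833…, 0.36167…, 0.05167…
R0 = Σ lx·mx = 0 + 0.64867… + 0.6475 + 0.64633… + 0.544… + 0.31067… + 0.22333… + 0.07233… + 0.01033… = 3.103167…
Σ x·lx·mx = 9.541…; T = 9.541…/3.103167… = 3.0746…
r ≈ ln(R0)/T = ln(3.103167…)/3.0746… = 0.36832… → 0.368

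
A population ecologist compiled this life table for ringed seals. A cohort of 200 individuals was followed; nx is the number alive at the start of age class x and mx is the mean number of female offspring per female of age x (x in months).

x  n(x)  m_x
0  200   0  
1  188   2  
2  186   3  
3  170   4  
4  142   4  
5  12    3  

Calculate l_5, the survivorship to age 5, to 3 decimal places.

0.060

l_5 = n_5/n_0 = 12/200 = 0.06 → 0.060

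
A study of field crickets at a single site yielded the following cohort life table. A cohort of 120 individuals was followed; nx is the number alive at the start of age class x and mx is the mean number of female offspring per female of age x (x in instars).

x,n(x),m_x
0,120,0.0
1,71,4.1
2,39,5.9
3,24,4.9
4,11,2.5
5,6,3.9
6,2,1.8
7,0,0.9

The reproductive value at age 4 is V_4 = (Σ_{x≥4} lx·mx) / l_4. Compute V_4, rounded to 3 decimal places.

4.955

lx = nx/n0 = nx/120: 1, 0.59167…, 0.325, 0.2, 0.09167…, 0.05, 0.01667…, 0
lx·mx for x ≥ 4: 0.229167…, 0.195, 0.03…, 0 → sum = 0.454167…
V_4 = 0.454167… / l_4 = 0.454167… / 0.091667… = 4.954545… → 4.955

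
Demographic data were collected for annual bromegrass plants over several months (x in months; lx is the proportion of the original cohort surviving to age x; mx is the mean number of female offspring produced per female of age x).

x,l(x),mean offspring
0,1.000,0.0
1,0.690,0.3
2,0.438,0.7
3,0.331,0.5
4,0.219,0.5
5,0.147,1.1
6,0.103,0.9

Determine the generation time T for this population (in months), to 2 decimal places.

2.99

lx·mx: 0, 0.207, 0.3066, 0.1655, 0.1095, 0.1617, 0.0927 → R0 = 1.043
x·lx·mx: 0, 0.207, 0.6132, 0.4965, 0.438, 0.8085, 0.5562 → Σ = 3.1194
T = 3.1194 / 1.043 = 2.990796… → 2.99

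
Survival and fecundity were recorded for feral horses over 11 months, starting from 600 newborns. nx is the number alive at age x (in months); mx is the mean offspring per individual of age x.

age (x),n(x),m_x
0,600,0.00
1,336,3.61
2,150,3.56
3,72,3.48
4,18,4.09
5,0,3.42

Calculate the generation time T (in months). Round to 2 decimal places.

1.61

lx = nx/n0 = nx/600: 1, 0.56, 0.25, 0.12, 0.03, 0
lx·mx: 0, 2.0216, 0.89, 0.4176, 0.1227, 0 → R0 = 3.4519
x·lx·mx: 0, 2.0216, 1.78, 1.2528, 0.4908, 0 → Σ = 5.5452
T = 5.5452 / 3.4519 = 1.60642… → 1.61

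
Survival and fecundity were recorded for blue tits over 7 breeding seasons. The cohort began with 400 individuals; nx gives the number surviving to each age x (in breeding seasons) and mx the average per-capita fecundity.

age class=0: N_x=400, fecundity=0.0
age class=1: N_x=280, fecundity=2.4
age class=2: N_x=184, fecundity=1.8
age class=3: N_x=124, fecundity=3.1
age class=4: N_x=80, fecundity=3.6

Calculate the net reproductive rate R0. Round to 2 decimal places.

4.19

lx = nx/n0 = nx/400: 1, 0.7, 0.46, 0.31, 0.2
lx·mx by age: 0, 1.68, 0.828, 0.961, 0.72
R0 = Σ lx·mx = 4.189 → 4.19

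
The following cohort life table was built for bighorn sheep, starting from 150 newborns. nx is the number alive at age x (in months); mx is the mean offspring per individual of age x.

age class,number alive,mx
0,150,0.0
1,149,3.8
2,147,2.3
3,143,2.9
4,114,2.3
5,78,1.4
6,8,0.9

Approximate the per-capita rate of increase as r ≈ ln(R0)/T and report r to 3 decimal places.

0.999

lx = nx/n0 = nx/150: 1, 0.99333…, 0.98, 0.95333…, 0.76, 0.52, 0.05333…
R0 = Σ lx·mx = 0 + 3.77467… + 2.254 + 2.76467… + 1.748 + 0.728 + 0.048… = 11.317333…
Σ x·lx·mx = 27.496667…; T = 27.496667…/11.317333… = 2.42961…
r ≈ ln(R0)/T = ln(11.317333…)/2.42961… = 0.99865… → 0.999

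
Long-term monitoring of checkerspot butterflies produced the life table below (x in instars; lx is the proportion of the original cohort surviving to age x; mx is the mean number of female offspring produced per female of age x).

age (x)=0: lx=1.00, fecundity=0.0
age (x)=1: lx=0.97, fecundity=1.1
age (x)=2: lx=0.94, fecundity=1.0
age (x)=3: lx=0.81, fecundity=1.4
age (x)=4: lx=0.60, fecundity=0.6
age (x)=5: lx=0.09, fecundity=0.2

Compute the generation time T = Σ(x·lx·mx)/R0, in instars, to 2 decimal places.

lx·mx: 0, 1.067, 0.94, 1.134, 0.36, 0.018 → R0 = 3.519
x·lx·mx: 0, 1.067, 1.88, 3.402, 1.44, 0.09 → Σ = 7.879
T = 7.879 / 3.519 = 2.238988… → 2.24

2.24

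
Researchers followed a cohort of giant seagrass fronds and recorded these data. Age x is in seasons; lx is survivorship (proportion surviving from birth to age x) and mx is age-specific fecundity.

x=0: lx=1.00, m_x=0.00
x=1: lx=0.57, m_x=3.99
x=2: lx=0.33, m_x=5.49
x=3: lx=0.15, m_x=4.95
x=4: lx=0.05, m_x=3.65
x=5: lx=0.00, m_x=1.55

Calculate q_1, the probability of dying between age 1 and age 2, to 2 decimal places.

0.42

q_1 = (l_1 − l_2) / l_1 = (0.57 − 0.33) / 0.57
     = 0.24 / 0.57 = 0.421053… → 0.42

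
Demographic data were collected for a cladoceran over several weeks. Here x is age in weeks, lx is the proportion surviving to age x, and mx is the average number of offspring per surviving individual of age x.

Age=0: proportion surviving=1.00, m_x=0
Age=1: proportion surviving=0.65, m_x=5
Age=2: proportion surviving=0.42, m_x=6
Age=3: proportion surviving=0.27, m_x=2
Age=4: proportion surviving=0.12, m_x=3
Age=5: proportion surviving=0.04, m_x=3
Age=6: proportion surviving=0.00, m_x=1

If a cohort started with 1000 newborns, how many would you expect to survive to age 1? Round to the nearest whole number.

Expected survivors = N0 · l_1 = 1000 × 0.65 = 650 → 650

650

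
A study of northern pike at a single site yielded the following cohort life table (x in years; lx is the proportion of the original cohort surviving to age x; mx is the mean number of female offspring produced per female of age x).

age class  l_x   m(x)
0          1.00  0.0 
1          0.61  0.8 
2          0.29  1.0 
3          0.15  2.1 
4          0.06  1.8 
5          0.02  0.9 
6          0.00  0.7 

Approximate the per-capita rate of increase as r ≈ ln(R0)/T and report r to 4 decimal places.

R0 = Σ lx·mx = 0 + 0.488 + 0.29 + 0.315 + 0.108 + 0.018 + 0 = 1.219
Σ x·lx·mx = 2.535; T = 2.535/1.219 = 2.07957…
r ≈ ln(R0)/T = ln(1.219)/2.07957… = 0.095227… → 0.0952

0.0952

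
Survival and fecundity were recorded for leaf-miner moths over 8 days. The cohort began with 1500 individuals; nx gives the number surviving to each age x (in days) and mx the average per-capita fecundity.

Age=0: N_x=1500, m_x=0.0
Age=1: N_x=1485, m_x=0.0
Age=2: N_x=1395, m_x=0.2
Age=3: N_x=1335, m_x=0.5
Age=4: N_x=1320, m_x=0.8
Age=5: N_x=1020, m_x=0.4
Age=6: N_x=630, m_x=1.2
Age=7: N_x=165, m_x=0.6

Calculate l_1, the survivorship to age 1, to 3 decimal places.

l_1 = n_1/n_0 = 1485/1500 = 0.99 → 0.990

0.990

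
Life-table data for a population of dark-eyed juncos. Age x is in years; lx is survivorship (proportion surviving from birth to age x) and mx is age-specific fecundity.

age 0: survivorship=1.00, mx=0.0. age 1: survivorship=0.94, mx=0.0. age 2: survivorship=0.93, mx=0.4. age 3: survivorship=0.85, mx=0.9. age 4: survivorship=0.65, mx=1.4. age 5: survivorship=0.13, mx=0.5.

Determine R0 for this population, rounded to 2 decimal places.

lx·mx by age: 0, 0, 0.372, 0.765, 0.91, 0.065
R0 = Σ lx·mx = 2.112 → 2.11

2.11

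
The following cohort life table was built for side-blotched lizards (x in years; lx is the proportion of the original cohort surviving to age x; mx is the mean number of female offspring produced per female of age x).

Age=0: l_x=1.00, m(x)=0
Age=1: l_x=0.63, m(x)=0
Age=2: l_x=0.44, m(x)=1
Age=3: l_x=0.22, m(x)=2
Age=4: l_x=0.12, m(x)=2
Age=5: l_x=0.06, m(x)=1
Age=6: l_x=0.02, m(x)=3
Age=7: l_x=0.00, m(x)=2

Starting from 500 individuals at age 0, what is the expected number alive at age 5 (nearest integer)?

30

Expected survivors = N0 · l_5 = 500 × 0.06 = 30 → 30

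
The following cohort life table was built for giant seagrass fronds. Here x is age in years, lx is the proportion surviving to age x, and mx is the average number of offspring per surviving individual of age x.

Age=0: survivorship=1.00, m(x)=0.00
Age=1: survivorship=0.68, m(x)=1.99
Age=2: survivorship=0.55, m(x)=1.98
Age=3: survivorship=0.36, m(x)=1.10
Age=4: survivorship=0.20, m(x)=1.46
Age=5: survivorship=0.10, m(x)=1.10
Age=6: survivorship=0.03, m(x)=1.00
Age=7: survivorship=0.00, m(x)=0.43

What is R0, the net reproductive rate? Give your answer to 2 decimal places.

lx·mx by age: 0, 1.3532, 1.089, 0.396, 0.292, 0.11, 0.03, 0
R0 = Σ lx·mx = 3.2702 → 3.27

3.27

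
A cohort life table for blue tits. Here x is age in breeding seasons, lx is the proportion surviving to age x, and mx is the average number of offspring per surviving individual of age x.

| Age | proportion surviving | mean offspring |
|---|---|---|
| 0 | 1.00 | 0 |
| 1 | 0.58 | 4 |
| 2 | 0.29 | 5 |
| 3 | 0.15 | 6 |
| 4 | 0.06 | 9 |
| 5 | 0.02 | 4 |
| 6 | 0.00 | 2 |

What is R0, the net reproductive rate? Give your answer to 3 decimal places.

lx·mx by age: 0, 2.32, 1.45, 0.9, 0.54, 0.08, 0
R0 = Σ lx·mx = 5.29 → 5.290

5.290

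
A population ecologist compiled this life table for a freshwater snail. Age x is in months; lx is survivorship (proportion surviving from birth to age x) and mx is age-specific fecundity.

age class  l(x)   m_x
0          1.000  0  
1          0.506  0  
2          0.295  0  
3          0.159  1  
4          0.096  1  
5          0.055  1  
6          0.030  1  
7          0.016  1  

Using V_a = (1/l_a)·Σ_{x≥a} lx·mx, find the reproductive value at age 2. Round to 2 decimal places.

1.21

lx·mx for x ≥ 2: 0, 0.159, 0.096, 0.055, 0.03, 0.016 → sum = 0.356
V_2 = 0.356 / l_2 = 0.356 / 0.295 = 1.20678… → 1.21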